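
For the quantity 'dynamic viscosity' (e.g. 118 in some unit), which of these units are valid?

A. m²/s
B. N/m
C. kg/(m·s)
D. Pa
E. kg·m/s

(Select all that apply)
C

dynamic viscosity has SI base units: kg / (m * s)

Checking each option against kg / (m * s):
  A. m²/s: ✗ does not match
  B. N/m: ✗ does not match
  C. kg/(m·s): ✓ matches
  D. Pa: ✗ does not match
  E. kg·m/s: ✗ does not match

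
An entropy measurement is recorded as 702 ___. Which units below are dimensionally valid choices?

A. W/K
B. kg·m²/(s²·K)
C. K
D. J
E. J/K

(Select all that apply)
B, E

entropy has SI base units: kg * m^2 / (s^2 * K)

Checking each option against kg * m^2 / (s^2 * K):
  A. W/K: ✗ does not match
  B. kg·m²/(s²·K): ✓ matches
  C. K: ✗ does not match
  D. J: ✗ does not match
  E. J/K: ✓ matches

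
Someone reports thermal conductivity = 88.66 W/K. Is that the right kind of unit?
No

thermal conductivity has SI base units: kg * m / (s^3 * K)
W/K does NOT reduce to kg * m / (s^3 * K); a valid unit for thermal conductivity would be e.g. W/(m·K).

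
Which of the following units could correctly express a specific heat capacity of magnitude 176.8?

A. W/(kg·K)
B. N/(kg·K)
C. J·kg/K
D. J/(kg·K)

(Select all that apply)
D

specific heat capacity has SI base units: m^2 / (s^2 * K)

Checking each option against m^2 / (s^2 * K):
  A. W/(kg·K): ✗ does not match
  B. N/(kg·K): ✗ does not match
  C. J·kg/K: ✗ does not match
  D. J/(kg·K): ✓ matches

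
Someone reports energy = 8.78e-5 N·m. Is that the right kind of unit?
Yes

energy has SI base units: kg * m^2 / s^2
N·m reduces to the same SI base units, so it is a valid unit for energy.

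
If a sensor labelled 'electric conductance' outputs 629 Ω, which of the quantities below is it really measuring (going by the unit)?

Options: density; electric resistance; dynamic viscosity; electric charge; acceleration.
electric resistance

electric conductance should have units dimensionally equivalent to A^2 * s^3 / (kg * m^2) (e.g. S).
The given unit 'Ω' reduces to kg * m^2 / (A^2 * s^3). Of the listed options, that is the dimensionality of electric resistance.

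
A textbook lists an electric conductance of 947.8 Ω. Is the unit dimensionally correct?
No

electric conductance has SI base units: A^2 * s^3 / (kg * m^2)
Ω does NOT reduce to A^2 * s^3 / (kg * m^2); a valid unit for electric conductance would be e.g. S.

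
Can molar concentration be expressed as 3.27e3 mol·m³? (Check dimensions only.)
No

molar concentration has SI base units: mol / m^3
mol·m³ does NOT reduce to mol / m^3; a valid unit for molar concentration would be e.g. mol/m³.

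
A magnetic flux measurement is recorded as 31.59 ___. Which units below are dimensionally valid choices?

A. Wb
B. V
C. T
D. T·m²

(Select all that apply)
A, D

magnetic flux has SI base units: kg * m^2 / (A * s^2)

Checking each option against kg * m^2 / (A * s^2):
  A. Wb: ✓ matches
  B. V: ✗ does not match
  C. T: ✗ does not match
  D. T·m²: ✓ matches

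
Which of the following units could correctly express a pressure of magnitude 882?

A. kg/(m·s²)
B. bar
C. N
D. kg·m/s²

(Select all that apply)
A, B

pressure has SI base units: kg / (m * s^2)

Checking each option against kg / (m * s^2):
  A. kg/(m·s²): ✓ matches
  B. bar: ✓ matches
  C. N: ✗ does not match
  D. kg·m/s²: ✗ does not match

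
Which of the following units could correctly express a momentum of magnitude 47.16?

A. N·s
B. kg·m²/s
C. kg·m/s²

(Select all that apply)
A

momentum has SI base units: kg * m / s

Checking each option against kg * m / s:
  A. N·s: ✓ matches
  B. kg·m²/s: ✗ does not match
  C. kg·m/s²: ✗ does not match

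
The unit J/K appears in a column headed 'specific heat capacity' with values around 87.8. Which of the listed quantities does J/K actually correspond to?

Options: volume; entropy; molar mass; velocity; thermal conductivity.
entropy

specific heat capacity should have units dimensionally equivalent to m^2 / (s^2 * K) (e.g. J/(kg·K)).
The given unit 'J/K' reduces to kg * m^2 / (s^2 * K). Of the listed options, that is the dimensionality of entropy.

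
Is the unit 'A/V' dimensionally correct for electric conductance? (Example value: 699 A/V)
Yes

electric conductance has SI base units: A^2 * s^3 / (kg * m^2)
A/V reduces to the same SI base units, so it is a valid unit for electric conductance.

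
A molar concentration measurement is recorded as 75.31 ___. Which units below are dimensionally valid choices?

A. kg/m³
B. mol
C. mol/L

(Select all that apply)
C

molar concentration has SI base units: mol / m^3

Checking each option against mol / m^3:
  A. kg/m³: ✗ does not match
  B. mol: ✗ does not match
  C. mol/L: ✓ matches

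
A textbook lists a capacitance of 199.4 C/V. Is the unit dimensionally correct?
Yes

capacitance has SI base units: A^2 * s^4 / (kg * m^2)
C/V reduces to the same SI base units, so it is a valid unit for capacitance.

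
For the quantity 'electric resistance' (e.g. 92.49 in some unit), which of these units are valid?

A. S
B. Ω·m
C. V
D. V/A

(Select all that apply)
D

electric resistance has SI base units: kg * m^2 / (A^2 * s^3)

Checking each option against kg * m^2 / (A^2 * s^3):
  A. S: ✗ does not match
  B. Ω·m: ✗ does not match
  C. V: ✗ does not match
  D. V/A: ✓ matches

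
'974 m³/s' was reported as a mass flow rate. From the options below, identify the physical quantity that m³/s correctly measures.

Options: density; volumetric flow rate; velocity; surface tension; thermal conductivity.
volumetric flow rate

mass flow rate should have units dimensionally equivalent to kg / s (e.g. kg/s).
The given unit 'm³/s' reduces to m^3 / s. Of the listed options, that is the dimensionality of volumetric flow rate.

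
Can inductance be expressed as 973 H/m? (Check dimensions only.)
No

inductance has SI base units: kg * m^2 / (A^2 * s^2)
H/m does NOT reduce to kg * m^2 / (A^2 * s^2); a valid unit for inductance would be e.g. H.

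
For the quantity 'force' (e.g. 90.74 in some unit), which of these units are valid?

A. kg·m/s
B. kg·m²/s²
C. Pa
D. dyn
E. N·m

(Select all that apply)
D

force has SI base units: kg * m / s^2

Checking each option against kg * m / s^2:
  A. kg·m/s: ✗ does not match
  B. kg·m²/s²: ✗ does not match
  C. Pa: ✗ does not match
  D. dyn: ✓ matches
  E. N·m: ✗ does not match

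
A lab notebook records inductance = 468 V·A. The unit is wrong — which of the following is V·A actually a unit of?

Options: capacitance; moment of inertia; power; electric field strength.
power

inductance should have units dimensionally equivalent to kg * m^2 / (A^2 * s^2) (e.g. H).
The given unit 'V·A' reduces to kg * m^2 / s^3. Of the listed options, that is the dimensionality of power.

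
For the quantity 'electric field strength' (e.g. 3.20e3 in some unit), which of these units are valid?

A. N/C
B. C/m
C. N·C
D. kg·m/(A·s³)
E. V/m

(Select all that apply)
A, D, E

electric field strength has SI base units: kg * m / (A * s^3)

Checking each option against kg * m / (A * s^3):
  A. N/C: ✓ matches
  B. C/m: ✗ does not match
  C. N·C: ✗ does not match
  D. kg·m/(A·s³): ✓ matches
  E. V/m: ✓ matches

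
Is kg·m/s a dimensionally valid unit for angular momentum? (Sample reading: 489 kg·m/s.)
No

angular momentum has SI base units: kg * m^2 / s
kg·m/s does NOT reduce to kg * m^2 / s; a valid unit for angular momentum would be e.g. kg·m²/s.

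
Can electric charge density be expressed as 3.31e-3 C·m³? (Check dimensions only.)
No

electric charge density has SI base units: A * s / m^3
C·m³ does NOT reduce to A * s / m^3; a valid unit for electric charge density would be e.g. C/m³.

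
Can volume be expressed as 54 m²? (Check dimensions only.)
No

volume has SI base units: m^3
m² does NOT reduce to m^3; a valid unit for volume would be e.g. m³.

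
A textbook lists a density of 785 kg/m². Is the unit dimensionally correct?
No

density has SI base units: kg / m^3
kg/m² does NOT reduce to kg / m^3; a valid unit for density would be e.g. kg/m³.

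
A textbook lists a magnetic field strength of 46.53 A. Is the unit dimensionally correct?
No

magnetic field strength has SI base units: A / m
A does NOT reduce to A / m; a valid unit for magnetic field strength would be e.g. A/m.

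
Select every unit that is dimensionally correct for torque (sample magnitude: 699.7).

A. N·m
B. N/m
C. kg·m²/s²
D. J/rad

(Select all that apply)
A, C, D

torque has SI base units: kg * m^2 / s^2

Checking each option against kg * m^2 / s^2:
  A. N·m: ✓ matches
  B. N/m: ✗ does not match
  C. kg·m²/s²: ✓ matches
  D. J/rad: ✓ matches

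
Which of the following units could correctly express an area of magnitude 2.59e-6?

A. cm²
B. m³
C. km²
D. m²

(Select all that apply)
A, C, D

area has SI base units: m^2

Checking each option against m^2:
  A. cm²: ✓ matches
  B. m³: ✗ does not match
  C. km²: ✓ matches
  D. m²: ✓ matches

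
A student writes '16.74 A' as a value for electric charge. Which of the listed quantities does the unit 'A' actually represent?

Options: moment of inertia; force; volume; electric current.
electric current

electric charge should have units dimensionally equivalent to A * s (e.g. C).
The given unit 'A' reduces to A. Of the listed options, that is the dimensionality of electric current.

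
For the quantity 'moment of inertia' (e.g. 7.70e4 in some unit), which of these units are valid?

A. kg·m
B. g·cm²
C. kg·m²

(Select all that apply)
B, C

moment of inertia has SI base units: kg * m^2

Checking each option against kg * m^2:
  A. kg·m: ✗ does not match
  B. g·cm²: ✓ matches
  C. kg·m²: ✓ matches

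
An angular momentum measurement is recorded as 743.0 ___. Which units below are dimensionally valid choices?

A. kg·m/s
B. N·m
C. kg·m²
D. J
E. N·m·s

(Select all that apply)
E

angular momentum has SI base units: kg * m^2 / s

Checking each option against kg * m^2 / s:
  A. kg·m/s: ✗ does not match
  B. N·m: ✗ does not match
  C. kg·m²: ✗ does not match
  D. J: ✗ does not match
  E. N·m·s: ✓ matches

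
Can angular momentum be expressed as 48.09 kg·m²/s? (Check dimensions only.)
Yes

angular momentum has SI base units: kg * m^2 / s
kg·m²/s reduces to the same SI base units, so it is a valid unit for angular momentum.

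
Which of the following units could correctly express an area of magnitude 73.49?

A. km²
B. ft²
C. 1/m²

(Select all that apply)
A, B

area has SI base units: m^2

Checking each option against m^2:
  A. km²: ✓ matches
  B. ft²: ✓ matches
  C. 1/m²: ✗ does not match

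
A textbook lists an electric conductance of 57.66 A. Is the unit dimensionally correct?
No

electric conductance has SI base units: A^2 * s^3 / (kg * m^2)
A does NOT reduce to A^2 * s^3 / (kg * m^2); a valid unit for electric conductance would be e.g. S.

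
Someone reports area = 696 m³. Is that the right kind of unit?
No

area has SI base units: m^2
m³ does NOT reduce to m^2; a valid unit for area would be e.g. m².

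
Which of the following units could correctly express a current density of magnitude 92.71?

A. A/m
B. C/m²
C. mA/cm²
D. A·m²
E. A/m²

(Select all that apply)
C, E

current density has SI base units: A / m^2

Checking each option against A / m^2:
  A. A/m: ✗ does not match
  B. C/m²: ✗ does not match
  C. mA/cm²: ✓ matches
  D. A·m²: ✗ does not match
  E. A/m²: ✓ matches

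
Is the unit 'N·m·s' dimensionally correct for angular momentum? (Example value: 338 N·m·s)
Yes

angular momentum has SI base units: kg * m^2 / s
N·m·s reduces to the same SI base units, so it is a valid unit for angular momentum.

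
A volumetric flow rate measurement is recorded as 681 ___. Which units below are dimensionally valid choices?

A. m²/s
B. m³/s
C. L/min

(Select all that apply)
B, C

volumetric flow rate has SI base units: m^3 / s

Checking each option against m^3 / s:
  A. m²/s: ✗ does not match
  B. m³/s: ✓ matches
  C. L/min: ✓ matches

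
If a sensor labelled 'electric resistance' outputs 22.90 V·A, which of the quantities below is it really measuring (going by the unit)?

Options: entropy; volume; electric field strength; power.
power

electric resistance should have units dimensionally equivalent to kg * m^2 / (A^2 * s^3) (e.g. Ω).
The given unit 'V·A' reduces to kg * m^2 / s^3. Of the listed options, that is the dimensionality of power.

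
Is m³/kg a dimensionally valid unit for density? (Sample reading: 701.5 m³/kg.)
No

density has SI base units: kg / m^3
m³/kg does NOT reduce to kg / m^3; a valid unit for density would be e.g. kg/m³.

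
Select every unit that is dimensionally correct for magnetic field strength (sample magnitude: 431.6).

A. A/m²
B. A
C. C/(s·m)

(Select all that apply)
C

magnetic field strength has SI base units: A / m

Checking each option against A / m:
  A. A/m²: ✗ does not match
  B. A: ✗ does not match
  C. C/(s·m): ✓ matches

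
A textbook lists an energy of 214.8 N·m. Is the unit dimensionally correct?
Yes

energy has SI base units: kg * m^2 / s^2
N·m reduces to the same SI base units, so it is a valid unit for energy.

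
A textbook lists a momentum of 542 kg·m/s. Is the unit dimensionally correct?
Yes

momentum has SI base units: kg * m / s
kg·m/s reduces to the same SI base units, so it is a valid unit for momentum.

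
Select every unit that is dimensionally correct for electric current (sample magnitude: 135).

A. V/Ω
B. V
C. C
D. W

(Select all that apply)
A

electric current has SI base units: A

Checking each option against A:
  A. V/Ω: ✓ matches
  B. V: ✗ does not match
  C. C: ✗ does not match
  D. W: ✗ does not match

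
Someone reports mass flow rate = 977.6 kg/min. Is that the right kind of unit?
Yes

mass flow rate has SI base units: kg / s
kg/min reduces to the same SI base units, so it is a valid unit for mass flow rate.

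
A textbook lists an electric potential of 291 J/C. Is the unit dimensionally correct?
Yes

electric potential has SI base units: kg * m^2 / (A * s^3)
J/C reduces to the same SI base units, so it is a valid unit for electric potential.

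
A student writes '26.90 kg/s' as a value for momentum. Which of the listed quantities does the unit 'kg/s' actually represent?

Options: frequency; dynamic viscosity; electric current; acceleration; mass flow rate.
mass flow rate

momentum should have units dimensionally equivalent to kg * m / s (e.g. kg·m/s).
The given unit 'kg/s' reduces to kg / s. Of the listed options, that is the dimensionality of mass flow rate.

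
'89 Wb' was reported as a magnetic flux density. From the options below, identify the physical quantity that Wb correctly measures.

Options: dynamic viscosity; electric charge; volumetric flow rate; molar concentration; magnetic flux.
magnetic flux

magnetic flux density should have units dimensionally equivalent to kg / (A * s^2) (e.g. T).
The given unit 'Wb' reduces to kg * m^2 / (A * s^2). Of the listed options, that is the dimensionality of magnetic flux.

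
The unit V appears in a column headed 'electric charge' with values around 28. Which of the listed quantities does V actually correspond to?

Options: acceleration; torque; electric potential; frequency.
electric potential

electric charge should have units dimensionally equivalent to A * s (e.g. C).
The given unit 'V' reduces to kg * m^2 / (A * s^3). Of the listed options, that is the dimensionality of electric potential.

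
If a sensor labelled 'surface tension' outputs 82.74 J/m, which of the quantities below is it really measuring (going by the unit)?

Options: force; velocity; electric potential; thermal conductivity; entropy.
force

surface tension should have units dimensionally equivalent to kg / s^2 (e.g. N/m).
The given unit 'J/m' reduces to kg * m / s^2. Of the listed options, that is the dimensionality of force.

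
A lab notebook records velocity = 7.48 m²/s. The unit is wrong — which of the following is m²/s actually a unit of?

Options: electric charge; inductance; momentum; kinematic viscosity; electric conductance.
kinematic viscosity

velocity should have units dimensionally equivalent to m / s (e.g. m/s).
The given unit 'm²/s' reduces to m^2 / s. Of the listed options, that is the dimensionality of kinematic viscosity.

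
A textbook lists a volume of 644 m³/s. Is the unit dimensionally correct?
No

volume has SI base units: m^3
m³/s does NOT reduce to m^3; a valid unit for volume would be e.g. m³.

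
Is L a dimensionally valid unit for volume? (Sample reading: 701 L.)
Yes

volume has SI base units: m^3
L reduces to the same SI base units, so it is a valid unit for volume.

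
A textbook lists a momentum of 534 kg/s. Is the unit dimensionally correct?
No

momentum has SI base units: kg * m / s
kg/s does NOT reduce to kg * m / s; a valid unit for momentum would be e.g. kg·m/s.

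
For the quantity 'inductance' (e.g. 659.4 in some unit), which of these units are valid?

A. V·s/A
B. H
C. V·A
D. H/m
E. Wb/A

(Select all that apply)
A, B, E

inductance has SI base units: kg * m^2 / (A^2 * s^2)

Checking each option against kg * m^2 / (A^2 * s^2):
  A. V·s/A: ✓ matches
  B. H: ✓ matches
  C. V·A: ✗ does not match
  D. H/m: ✗ does not match
  E. Wb/A: ✓ matches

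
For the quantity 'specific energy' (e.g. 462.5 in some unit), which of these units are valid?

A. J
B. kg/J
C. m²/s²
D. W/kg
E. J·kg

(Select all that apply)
C

specific energy has SI base units: m^2 / s^2

Checking each option against m^2 / s^2:
  A. J: ✗ does not match
  B. kg/J: ✗ does not match
  C. m²/s²: ✓ matches
  D. W/kg: ✗ does not match
  E. J·kg: ✗ does not match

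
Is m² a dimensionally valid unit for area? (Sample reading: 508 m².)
Yes

area has SI base units: m^2
m² reduces to the same SI base units, so it is a valid unit for area.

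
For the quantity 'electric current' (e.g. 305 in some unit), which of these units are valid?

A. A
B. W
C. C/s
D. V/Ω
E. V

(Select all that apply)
A, C, D

electric current has SI base units: A

Checking each option against A:
  A. A: ✓ matches
  B. W: ✗ does not match
  C. C/s: ✓ matches
  D. V/Ω: ✓ matches
  E. V: ✗ does not match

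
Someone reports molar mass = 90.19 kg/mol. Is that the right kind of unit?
Yes

molar mass has SI base units: kg / mol
kg/mol reduces to the same SI base units, so it is a valid unit for molar mass.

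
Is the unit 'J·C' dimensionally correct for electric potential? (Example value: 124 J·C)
No

electric potential has SI base units: kg * m^2 / (A * s^3)
J·C does NOT reduce to kg * m^2 / (A * s^3); a valid unit for electric potential would be e.g. V.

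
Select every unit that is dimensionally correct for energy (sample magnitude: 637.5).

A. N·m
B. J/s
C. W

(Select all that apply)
A

energy has SI base units: kg * m^2 / s^2

Checking each option against kg * m^2 / s^2:
  A. N·m: ✓ matches
  B. J/s: ✗ does not match
  C. W: ✗ does not match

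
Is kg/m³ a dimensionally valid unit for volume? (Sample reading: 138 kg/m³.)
No

volume has SI base units: m^3
kg/m³ does NOT reduce to m^3; a valid unit for volume would be e.g. m³.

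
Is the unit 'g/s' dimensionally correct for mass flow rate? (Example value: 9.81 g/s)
Yes

mass flow rate has SI base units: kg / s
g/s reduces to the same SI base units, so it is a valid unit for mass flow rate.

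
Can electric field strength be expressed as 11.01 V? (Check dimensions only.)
No

electric field strength has SI base units: kg * m / (A * s^3)
V does NOT reduce to kg * m / (A * s^3); a valid unit for electric field strength would be e.g. V/m.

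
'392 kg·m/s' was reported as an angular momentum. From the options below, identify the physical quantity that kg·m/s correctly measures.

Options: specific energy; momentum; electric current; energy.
momentum

angular momentum should have units dimensionally equivalent to kg * m^2 / s (e.g. kg·m²/s).
The given unit 'kg·m/s' reduces to kg * m / s. Of the listed options, that is the dimensionality of momentum.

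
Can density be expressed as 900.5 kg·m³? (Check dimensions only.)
No

density has SI base units: kg / m^3
kg·m³ does NOT reduce to kg / m^3; a valid unit for density would be e.g. kg/m³.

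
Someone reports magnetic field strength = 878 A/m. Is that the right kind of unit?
Yes

magnetic field strength has SI base units: A / m
A/m reduces to the same SI base units, so it is a valid unit for magnetic field strength.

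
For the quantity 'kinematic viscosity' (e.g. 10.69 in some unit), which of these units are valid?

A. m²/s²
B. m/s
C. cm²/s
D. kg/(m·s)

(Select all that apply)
C

kinematic viscosity has SI base units: m^2 / s

Checking each option against m^2 / s:
  A. m²/s²: ✗ does not match
  B. m/s: ✗ does not match
  C. cm²/s: ✓ matches
  D. kg/(m·s): ✗ does not match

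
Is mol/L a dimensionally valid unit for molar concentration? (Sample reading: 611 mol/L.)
Yes

molar concentration has SI base units: mol / m^3
mol/L reduces to the same SI base units, so it is a valid unit for molar concentration.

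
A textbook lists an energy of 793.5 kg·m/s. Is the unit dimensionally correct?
No

energy has SI base units: kg * m^2 / s^2
kg·m/s does NOT reduce to kg * m^2 / s^2; a valid unit for energy would be e.g. J.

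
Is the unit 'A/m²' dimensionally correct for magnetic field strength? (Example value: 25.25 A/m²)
No

magnetic field strength has SI base units: A / m
A/m² does NOT reduce to A / m; a valid unit for magnetic field strength would be e.g. A/m.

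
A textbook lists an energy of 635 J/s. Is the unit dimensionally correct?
No

energy has SI base units: kg * m^2 / s^2
J/s does NOT reduce to kg * m^2 / s^2; a valid unit for energy would be e.g. J.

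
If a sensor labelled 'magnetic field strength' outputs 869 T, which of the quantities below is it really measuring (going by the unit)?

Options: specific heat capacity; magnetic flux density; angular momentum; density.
magnetic flux density

magnetic field strength should have units dimensionally equivalent to A / m (e.g. A/m).
The given unit 'T' reduces to kg / (A * s^2). Of the listed options, that is the dimensionality of magnetic flux density.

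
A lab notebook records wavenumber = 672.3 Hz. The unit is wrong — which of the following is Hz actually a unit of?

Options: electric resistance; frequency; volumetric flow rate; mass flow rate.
frequency

wavenumber should have units dimensionally equivalent to 1 / m (e.g. 1/m).
The given unit 'Hz' reduces to 1 / s. Of the listed options, that is the dimensionality of frequency.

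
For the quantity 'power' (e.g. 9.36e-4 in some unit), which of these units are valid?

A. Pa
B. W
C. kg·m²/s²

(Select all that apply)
B

power has SI base units: kg * m^2 / s^3

Checking each option against kg * m^2 / s^3:
  A. Pa: ✗ does not match
  B. W: ✓ matches
  C. kg·m²/s²: ✗ does not match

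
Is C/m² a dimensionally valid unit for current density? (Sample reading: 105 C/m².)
No

current density has SI base units: A / m^2
C/m² does NOT reduce to A / m^2; a valid unit for current density would be e.g. A/m².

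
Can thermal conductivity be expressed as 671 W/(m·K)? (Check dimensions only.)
Yes

thermal conductivity has SI base units: kg * m / (s^3 * K)
W/(m·K) reduces to the same SI base units, so it is a valid unit for thermal conductivity.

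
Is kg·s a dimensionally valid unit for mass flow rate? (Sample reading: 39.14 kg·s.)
No

mass flow rate has SI base units: kg / s
kg·s does NOT reduce to kg / s; a valid unit for mass flow rate would be e.g. kg/s.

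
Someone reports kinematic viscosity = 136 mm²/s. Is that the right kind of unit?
Yes

kinematic viscosity has SI base units: m^2 / s
mm²/s reduces to the same SI base units, so it is a valid unit for kinematic viscosity.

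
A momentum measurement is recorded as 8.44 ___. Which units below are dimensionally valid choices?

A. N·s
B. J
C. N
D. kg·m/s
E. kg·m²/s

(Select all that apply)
A, D

momentum has SI base units: kg * m / s

Checking each option against kg * m / s:
  A. N·s: ✓ matches
  B. J: ✗ does not match
  C. N: ✗ does not match
  D. kg·m/s: ✓ matches
  E. kg·m²/s: ✗ does not match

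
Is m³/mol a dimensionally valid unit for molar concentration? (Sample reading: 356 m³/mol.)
No

molar concentration has SI base units: mol / m^3
m³/mol does NOT reduce to mol / m^3; a valid unit for molar concentration would be e.g. mol/m³.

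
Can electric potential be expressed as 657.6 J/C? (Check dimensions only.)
Yes

electric potential has SI base units: kg * m^2 / (A * s^3)
J/C reduces to the same SI base units, so it is a valid unit for electric potential.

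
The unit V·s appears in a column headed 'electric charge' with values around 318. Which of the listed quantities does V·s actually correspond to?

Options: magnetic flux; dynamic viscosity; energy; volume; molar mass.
magnetic flux

electric charge should have units dimensionally equivalent to A * s (e.g. C).
The given unit 'V·s' reduces to kg * m^2 / (A * s^2). Of the listed options, that is the dimensionality of magnetic flux.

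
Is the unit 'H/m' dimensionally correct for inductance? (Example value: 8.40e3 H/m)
No

inductance has SI base units: kg * m^2 / (A^2 * s^2)
H/m does NOT reduce to kg * m^2 / (A^2 * s^2); a valid unit for inductance would be e.g. H.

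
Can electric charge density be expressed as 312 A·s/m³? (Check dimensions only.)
Yes

electric charge density has SI base units: A * s / m^3
A·s/m³ reduces to the same SI base units, so it is a valid unit for electric charge density.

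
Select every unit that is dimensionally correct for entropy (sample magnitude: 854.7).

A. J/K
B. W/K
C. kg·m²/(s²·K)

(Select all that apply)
A, C

entropy has SI base units: kg * m^2 / (s^2 * K)

Checking each option against kg * m^2 / (s^2 * K):
  A. J/K: ✓ matches
  B. W/K: ✗ does not match
  C. kg·m²/(s²·K): ✓ matches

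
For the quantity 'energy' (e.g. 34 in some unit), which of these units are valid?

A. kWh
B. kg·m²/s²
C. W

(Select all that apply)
A, B

energy has SI base units: kg * m^2 / s^2

Checking each option against kg * m^2 / s^2:
  A. kWh: ✓ matches
  B. kg·m²/s²: ✓ matches
  C. W: ✗ does not match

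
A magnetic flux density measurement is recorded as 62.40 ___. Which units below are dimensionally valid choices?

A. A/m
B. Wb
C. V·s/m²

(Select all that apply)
C

magnetic flux density has SI base units: kg / (A * s^2)

Checking each option against kg / (A * s^2):
  A. A/m: ✗ does not match
  B. Wb: ✗ does not match
  C. V·s/m²: ✓ matches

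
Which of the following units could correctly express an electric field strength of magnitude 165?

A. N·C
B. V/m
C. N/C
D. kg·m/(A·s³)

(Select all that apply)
B, C, D

electric field strength has SI base units: kg * m / (A * s^3)

Checking each option against kg * m / (A * s^3):
  A. N·C: ✗ does not match
  B. V/m: ✓ matches
  C. N/C: ✓ matches
  D. kg·m/(A·s³): ✓ matches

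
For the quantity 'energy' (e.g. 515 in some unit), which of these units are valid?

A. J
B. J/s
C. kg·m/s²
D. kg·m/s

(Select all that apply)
A

energy has SI base units: kg * m^2 / s^2

Checking each option against kg * m^2 / s^2:
  A. J: ✓ matches
  B. J/s: ✗ does not match
  C. kg·m/s²: ✗ does not match
  D. kg·m/s: ✗ does not match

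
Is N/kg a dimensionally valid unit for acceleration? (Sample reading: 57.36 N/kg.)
Yes

acceleration has SI base units: m / s^2
N/kg reduces to the same SI base units, so it is a valid unit for acceleration.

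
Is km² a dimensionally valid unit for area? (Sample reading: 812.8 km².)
Yes

area has SI base units: m^2
km² reduces to the same SI base units, so it is a valid unit for area.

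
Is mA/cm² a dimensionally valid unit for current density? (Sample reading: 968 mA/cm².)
Yes

current density has SI base units: A / m^2
mA/cm² reduces to the same SI base units, so it is a valid unit for current density.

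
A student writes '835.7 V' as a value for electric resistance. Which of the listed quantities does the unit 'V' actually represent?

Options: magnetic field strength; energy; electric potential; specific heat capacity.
electric potential

electric resistance should have units dimensionally equivalent to kg * m^2 / (A^2 * s^3) (e.g. Ω).
The given unit 'V' reduces to kg * m^2 / (A * s^3). Of the listed options, that is the dimensionality of electric potential.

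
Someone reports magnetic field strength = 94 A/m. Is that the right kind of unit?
Yes

magnetic field strength has SI base units: A / m
A/m reduces to the same SI base units, so it is a valid unit for magnetic field strength.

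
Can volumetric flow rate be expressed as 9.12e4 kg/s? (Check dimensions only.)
No

volumetric flow rate has SI base units: m^3 / s
kg/s does NOT reduce to m^3 / s; a valid unit for volumetric flow rate would be e.g. m³/s.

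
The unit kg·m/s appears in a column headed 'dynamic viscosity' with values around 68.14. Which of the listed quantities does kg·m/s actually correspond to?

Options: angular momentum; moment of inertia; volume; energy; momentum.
momentum

dynamic viscosity should have units dimensionally equivalent to kg / (m * s) (e.g. Pa·s).
The given unit 'kg·m/s' reduces to kg * m / s. Of the listed options, that is the dimensionality of momentum.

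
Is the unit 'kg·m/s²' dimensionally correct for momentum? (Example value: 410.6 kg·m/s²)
No

momentum has SI base units: kg * m / s
kg·m/s² does NOT reduce to kg * m / s; a valid unit for momentum would be e.g. kg·m/s.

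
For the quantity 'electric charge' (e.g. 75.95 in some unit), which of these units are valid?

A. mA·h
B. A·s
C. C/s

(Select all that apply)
A, B

electric charge has SI base units: A * s

Checking each option against A * s:
  A. mA·h: ✓ matches
  B. A·s: ✓ matches
  C. C/s: ✗ does not match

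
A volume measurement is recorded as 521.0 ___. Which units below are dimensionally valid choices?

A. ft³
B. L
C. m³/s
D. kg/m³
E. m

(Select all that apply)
A, B

volume has SI base units: m^3

Checking each option against m^3:
  A. ft³: ✓ matches
  B. L: ✓ matches
  C. m³/s: ✗ does not match
  D. kg/m³: ✗ does not match
  E. m: ✗ does not match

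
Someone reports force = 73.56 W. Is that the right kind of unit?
No

force has SI base units: kg * m / s^2
W does NOT reduce to kg * m / s^2; a valid unit for force would be e.g. N.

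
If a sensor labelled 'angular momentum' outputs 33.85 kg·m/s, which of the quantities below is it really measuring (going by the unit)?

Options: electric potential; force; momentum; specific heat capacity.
momentum

angular momentum should have units dimensionally equivalent to kg * m^2 / s (e.g. kg·m²/s).
The given unit 'kg·m/s' reduces to kg * m / s. Of the listed options, that is the dimensionality of momentum.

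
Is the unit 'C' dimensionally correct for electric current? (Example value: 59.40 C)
No

electric current has SI base units: A
C does NOT reduce to A; a valid unit for electric current would be e.g. A.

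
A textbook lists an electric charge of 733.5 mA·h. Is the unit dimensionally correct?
Yes

electric charge has SI base units: A * s
mA·h reduces to the same SI base units, so it is a valid unit for electric charge.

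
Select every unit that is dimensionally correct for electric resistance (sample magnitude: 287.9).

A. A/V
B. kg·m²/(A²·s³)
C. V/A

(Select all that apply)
B, C

electric resistance has SI base units: kg * m^2 / (A^2 * s^3)

Checking each option against kg * m^2 / (A^2 * s^3):
  A. A/V: ✗ does not match
  B. kg·m²/(A²·s³): ✓ matches
  C. V/A: ✓ matches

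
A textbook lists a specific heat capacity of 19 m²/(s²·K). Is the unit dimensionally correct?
Yes

specific heat capacity has SI base units: m^2 / (s^2 * K)
m²/(s²·K) reduces to the same SI base units, so it is a valid unit for specific heat capacity.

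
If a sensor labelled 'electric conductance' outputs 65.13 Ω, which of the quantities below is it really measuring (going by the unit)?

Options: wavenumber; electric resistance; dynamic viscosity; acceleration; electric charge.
electric resistance

electric conductance should have units dimensionally equivalent to A^2 * s^3 / (kg * m^2) (e.g. S).
The given unit 'Ω' reduces to kg * m^2 / (A^2 * s^3). Of the listed options, that is the dimensionality of electric resistance.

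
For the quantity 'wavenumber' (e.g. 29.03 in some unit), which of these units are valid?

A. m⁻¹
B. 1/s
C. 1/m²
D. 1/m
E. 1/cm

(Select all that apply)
A, D, E

wavenumber has SI base units: 1 / m

Checking each option against 1 / m:
  A. m⁻¹: ✓ matches
  B. 1/s: ✗ does not match
  C. 1/m²: ✗ does not match
  D. 1/m: ✓ matches
  E. 1/cm: ✓ matches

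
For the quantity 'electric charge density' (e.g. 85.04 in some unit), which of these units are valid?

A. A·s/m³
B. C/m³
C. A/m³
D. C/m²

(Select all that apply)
A, B

electric charge density has SI base units: A * s / m^3

Checking each option against A * s / m^3:
  A. A·s/m³: ✓ matches
  B. C/m³: ✓ matches
  C. A/m³: ✗ does not match
  D. C/m²: ✗ does not match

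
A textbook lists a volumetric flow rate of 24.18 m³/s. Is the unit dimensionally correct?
Yes

volumetric flow rate has SI base units: m^3 / s
m³/s reduces to the same SI base units, so it is a valid unit for volumetric flow rate.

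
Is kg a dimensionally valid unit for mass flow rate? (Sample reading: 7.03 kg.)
No

mass flow rate has SI base units: kg / s
kg does NOT reduce to kg / s; a valid unit for mass flow rate would be e.g. kg/s.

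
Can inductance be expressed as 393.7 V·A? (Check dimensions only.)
No

inductance has SI base units: kg * m^2 / (A^2 * s^2)
V·A does NOT reduce to kg * m^2 / (A^2 * s^2); a valid unit for inductance would be e.g. H.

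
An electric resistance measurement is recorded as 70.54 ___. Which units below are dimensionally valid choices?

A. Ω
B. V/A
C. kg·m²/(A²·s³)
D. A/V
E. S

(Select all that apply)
A, B, C

electric resistance has SI base units: kg * m^2 / (A^2 * s^3)

Checking each option against kg * m^2 / (A^2 * s^3):
  A. Ω: ✓ matches
  B. V/A: ✓ matches
  C. kg·m²/(A²·s³): ✓ matches
  D. A/V: ✗ does not match
  E. S: ✗ does not match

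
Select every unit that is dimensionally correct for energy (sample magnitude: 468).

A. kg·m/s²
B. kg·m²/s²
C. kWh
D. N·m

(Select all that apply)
B, C, D

energy has SI base units: kg * m^2 / s^2

Checking each option against kg * m^2 / s^2:
  A. kg·m/s²: ✗ does not match
  B. kg·m²/s²: ✓ matches
  C. kWh: ✓ matches
  D. N·m: ✓ matches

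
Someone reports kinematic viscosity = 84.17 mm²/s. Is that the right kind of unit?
Yes

kinematic viscosity has SI base units: m^2 / s
mm²/s reduces to the same SI base units, so it is a valid unit for kinematic viscosity.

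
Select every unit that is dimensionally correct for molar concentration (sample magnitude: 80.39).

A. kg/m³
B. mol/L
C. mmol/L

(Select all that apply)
B, C

molar concentration has SI base units: mol / m^3

Checking each option against mol / m^3:
  A. kg/m³: ✗ does not match
  B. mol/L: ✓ matches
  C. mmol/L: ✓ matches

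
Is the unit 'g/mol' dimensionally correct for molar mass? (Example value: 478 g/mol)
Yes

molar mass has SI base units: kg / mol
g/mol reduces to the same SI base units, so it is a valid unit for molar mass.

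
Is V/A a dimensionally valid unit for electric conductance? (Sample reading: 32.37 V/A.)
No

electric conductance has SI base units: A^2 * s^3 / (kg * m^2)
V/A does NOT reduce to A^2 * s^3 / (kg * m^2); a valid unit for electric conductance would be e.g. S.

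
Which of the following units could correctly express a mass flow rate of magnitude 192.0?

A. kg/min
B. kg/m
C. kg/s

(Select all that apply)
A, C

mass flow rate has SI base units: kg / s

Checking each option against kg / s:
  A. kg/min: ✓ matches
  B. kg/m: ✗ does not match
  C. kg/s: ✓ matches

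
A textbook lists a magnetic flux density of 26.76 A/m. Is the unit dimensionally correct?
No

magnetic flux density has SI base units: kg / (A * s^2)
A/m does NOT reduce to kg / (A * s^2); a valid unit for magnetic flux density would be e.g. T.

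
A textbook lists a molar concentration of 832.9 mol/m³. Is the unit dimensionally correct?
Yes

molar concentration has SI base units: mol / m^3
mol/m³ reduces to the same SI base units, so it is a valid unit for molar concentration.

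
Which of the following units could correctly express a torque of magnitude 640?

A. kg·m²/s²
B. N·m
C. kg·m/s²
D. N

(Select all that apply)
A, B

torque has SI base units: kg * m^2 / s^2

Checking each option against kg * m^2 / s^2:
  A. kg·m²/s²: ✓ matches
  B. N·m: ✓ matches
  C. kg·m/s²: ✗ does not match
  D. N: ✗ does not match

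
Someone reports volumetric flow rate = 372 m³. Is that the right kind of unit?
No

volumetric flow rate has SI base units: m^3 / s
m³ does NOT reduce to m^3 / s; a valid unit for volumetric flow rate would be e.g. m³/s.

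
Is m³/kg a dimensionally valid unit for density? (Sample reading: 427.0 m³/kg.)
No

density has SI base units: kg / m^3
m³/kg does NOT reduce to kg / m^3; a valid unit for density would be e.g. kg/m³.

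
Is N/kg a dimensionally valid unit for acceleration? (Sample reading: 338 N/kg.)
Yes

acceleration has SI base units: m / s^2
N/kg reduces to the same SI base units, so it is a valid unit for acceleration.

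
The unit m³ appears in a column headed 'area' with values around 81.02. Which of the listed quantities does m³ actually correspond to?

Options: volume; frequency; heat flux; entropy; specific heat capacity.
volume

area should have units dimensionally equivalent to m^2 (e.g. m²).
The given unit 'm³' reduces to m^3. Of the listed options, that is the dimensionality of volume.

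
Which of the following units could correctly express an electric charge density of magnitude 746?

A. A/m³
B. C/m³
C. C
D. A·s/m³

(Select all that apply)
B, D

electric charge density has SI base units: A * s / m^3

Checking each option against A * s / m^3:
  A. A/m³: ✗ does not match
  B. C/m³: ✓ matches
  C. C: ✗ does not match
  D. A·s/m³: ✓ matches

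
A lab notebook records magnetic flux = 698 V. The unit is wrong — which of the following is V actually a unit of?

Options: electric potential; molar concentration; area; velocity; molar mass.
electric potential

magnetic flux should have units dimensionally equivalent to kg * m^2 / (A * s^2) (e.g. Wb).
The given unit 'V' reduces to kg * m^2 / (A * s^3). Of the listed options, that is the dimensionality of electric potential.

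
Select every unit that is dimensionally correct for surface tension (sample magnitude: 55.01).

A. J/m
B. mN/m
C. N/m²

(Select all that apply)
B

surface tension has SI base units: kg / s^2

Checking each option against kg / s^2:
  A. J/m: ✗ does not match
  B. mN/m: ✓ matches
  C. N/m²: ✗ does not match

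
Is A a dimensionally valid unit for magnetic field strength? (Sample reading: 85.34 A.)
No

magnetic field strength has SI base units: A / m
A does NOT reduce to A / m; a valid unit for magnetic field strength would be e.g. A/m.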